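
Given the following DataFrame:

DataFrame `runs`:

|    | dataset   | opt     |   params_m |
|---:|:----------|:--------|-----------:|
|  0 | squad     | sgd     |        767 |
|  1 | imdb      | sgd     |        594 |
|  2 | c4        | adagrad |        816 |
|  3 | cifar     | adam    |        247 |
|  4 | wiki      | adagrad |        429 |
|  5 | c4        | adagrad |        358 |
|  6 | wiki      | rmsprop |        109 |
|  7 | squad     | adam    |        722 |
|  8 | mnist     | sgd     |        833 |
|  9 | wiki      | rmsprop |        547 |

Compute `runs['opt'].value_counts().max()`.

value_counts of opt:
opt
sgd        3
adagrad    3
adam       2
rmsprop    2
Name: count, dtype: int64
Taking the max of the resulting series gives 3.

3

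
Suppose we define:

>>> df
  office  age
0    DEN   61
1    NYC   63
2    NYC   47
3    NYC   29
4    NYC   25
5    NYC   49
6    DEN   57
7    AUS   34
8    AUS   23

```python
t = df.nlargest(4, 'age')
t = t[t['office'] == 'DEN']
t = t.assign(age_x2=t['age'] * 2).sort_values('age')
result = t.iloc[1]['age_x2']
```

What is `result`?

take 4 rows with largest age:
  office  age
1    NYC   63
0    DEN   61
6    DEN   57
5    NYC   49
filter rows where office == 'DEN':
  office  age
0    DEN   61
6    DEN   57
add column age_x2 = t['age'] * 2:
  office  age  age_x2
0    DEN   61     122
6    DEN   57     114
sort by age:
  office  age  age_x2
6    DEN   57     114
0    DEN   61     122
Finally, value at position 1, column 'age_x2' = 122.

122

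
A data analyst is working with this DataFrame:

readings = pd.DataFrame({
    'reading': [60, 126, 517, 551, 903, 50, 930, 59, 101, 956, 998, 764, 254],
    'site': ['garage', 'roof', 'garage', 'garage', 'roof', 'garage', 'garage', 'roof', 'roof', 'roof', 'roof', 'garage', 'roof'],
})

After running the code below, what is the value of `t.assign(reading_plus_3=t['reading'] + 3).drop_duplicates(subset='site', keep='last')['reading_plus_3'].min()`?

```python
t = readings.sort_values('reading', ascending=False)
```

sort by reading descending:
    reading    site
10      998    roof
9       956    roof
6       930  garage
4       903    roof
11      764  garage
3       551  garage
2       517  garage
12      254    roof
1       126    roof
8       101    roof
0        60  garage
7        59    roof
5        50  garage
add column reading_plus_3 = t['reading'] + 3:
    reading    site  reading_plus_3
10      998    roof            1001
9       956    roof             959
6       930  garage             933
4       903    roof             906
11      764  garage             767
3       551  garage             554
2       517  garage             520
12      254    roof             257
1       126    roof             129
8       101    roof             104
0        60  garage              63
7        59    roof              62
5        50  garage              53
drop duplicate site (keep=last):
   reading    site  reading_plus_3
7       59    roof              62
5       50  garage              53
Hence 53.

53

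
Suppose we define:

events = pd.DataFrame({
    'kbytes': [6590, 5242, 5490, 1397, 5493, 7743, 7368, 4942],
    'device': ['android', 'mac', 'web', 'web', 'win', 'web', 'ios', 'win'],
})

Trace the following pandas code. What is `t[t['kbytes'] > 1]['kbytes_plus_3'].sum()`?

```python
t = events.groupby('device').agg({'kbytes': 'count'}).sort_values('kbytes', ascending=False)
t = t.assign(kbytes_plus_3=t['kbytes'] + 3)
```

11

group by device, count of kbytes:
         kbytes
device         
android       1
ios           1
mac           1
web           3
win           2
sort by kbytes descending:
         kbytes
device         
web           3
win           2
android       1
ios           1
mac           1
add column kbytes_plus_3 = t['kbytes'] + 3:
         kbytes  kbytes_plus_3
device                        
web           3              6
win           2              5
android       1              4
ios           1              4
mac           1              4
filter rows where kbytes > 1:
        kbytes  kbytes_plus_3
device                       
web          3              6
win          2              5
The sum of column 'kbytes_plus_3' is 11.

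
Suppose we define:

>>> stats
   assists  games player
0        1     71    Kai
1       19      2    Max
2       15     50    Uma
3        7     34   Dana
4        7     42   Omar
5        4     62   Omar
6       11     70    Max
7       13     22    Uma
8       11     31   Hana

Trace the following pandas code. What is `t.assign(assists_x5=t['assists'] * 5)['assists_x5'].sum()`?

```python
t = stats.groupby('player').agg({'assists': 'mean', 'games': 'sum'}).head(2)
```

90.0

group by player: mean(assists), sum(games):
        assists  games
player                
Dana        7.0     34
Hana       11.0     31
Kai         1.0     71
Max        15.0     72
Omar        5.5    104
Uma        14.0     72
take first 2 rows:
        assists  games
player                
Dana        7.0     34
Hana       11.0     31
add column assists_x5 = t['assists'] * 5:
        assists  games  assists_x5
player                            
Dana        7.0     34        35.0
Hana       11.0     31        55.0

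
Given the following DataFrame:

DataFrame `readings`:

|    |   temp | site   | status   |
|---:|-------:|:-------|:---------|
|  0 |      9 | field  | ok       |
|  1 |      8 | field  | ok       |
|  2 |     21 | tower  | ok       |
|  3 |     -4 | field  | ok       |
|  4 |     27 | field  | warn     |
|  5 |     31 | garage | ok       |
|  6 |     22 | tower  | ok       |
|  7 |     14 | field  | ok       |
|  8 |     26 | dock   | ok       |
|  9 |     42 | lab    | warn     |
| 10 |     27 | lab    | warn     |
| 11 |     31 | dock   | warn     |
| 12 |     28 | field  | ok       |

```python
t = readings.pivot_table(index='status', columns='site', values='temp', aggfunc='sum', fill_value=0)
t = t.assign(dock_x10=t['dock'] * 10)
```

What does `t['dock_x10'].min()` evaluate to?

pivot: rows=status, cols=site, sum(temp):
site    dock  field  garage  lab  tower
status                                 
ok        26     55      31    0     43
warn      31     27       0   69      0
add column dock_x10 = t['dock'] * 10:
site    dock  field  garage  lab  tower  dock_x10
status                                           
ok        26     55      31    0     43       260
warn      31     27       0   69      0       310

260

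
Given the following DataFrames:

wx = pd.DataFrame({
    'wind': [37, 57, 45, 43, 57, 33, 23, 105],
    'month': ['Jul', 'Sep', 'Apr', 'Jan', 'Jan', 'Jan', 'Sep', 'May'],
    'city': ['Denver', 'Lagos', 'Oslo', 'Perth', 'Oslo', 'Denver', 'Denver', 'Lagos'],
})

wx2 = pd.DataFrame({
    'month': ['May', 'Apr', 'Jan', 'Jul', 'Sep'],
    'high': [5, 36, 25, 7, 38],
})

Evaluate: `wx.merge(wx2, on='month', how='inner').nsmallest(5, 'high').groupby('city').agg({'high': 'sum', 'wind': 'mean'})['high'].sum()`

87

merge on 'month' (how='inner') → 8 rows:
   wind month    city  high
0    37   Jul  Denver     7
1    57   Sep   Lagos    38
2    45   Apr    Oslo    36
3    43   Jan   Perth    25
4    57   Jan    Oslo    25
5    33   Jan  Denver    25
6    23   Sep  Denver    38
7   105   May   Lagos     5
take 5 rows with smallest high:
   wind month    city  high
7   105   May   Lagos     5
0    37   Jul  Denver     7
3    43   Jan   Perth    25
4    57   Jan    Oslo    25
5    33   Jan  Denver    25
group by city: sum(high), mean(wind):
        high   wind
city               
Denver    32   35.0
Lagos      5  105.0
Oslo      25   57.0
Perth     25   43.0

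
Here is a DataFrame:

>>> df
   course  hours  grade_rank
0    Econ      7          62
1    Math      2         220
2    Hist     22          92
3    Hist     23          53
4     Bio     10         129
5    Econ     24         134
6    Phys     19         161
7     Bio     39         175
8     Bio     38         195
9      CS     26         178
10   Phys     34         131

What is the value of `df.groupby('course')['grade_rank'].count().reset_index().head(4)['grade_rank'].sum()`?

group by course, count of grade_rank:
course
Bio     3
CS      1
Econ    2
Hist    2
Math    1
Phys    2
Name: grade_rank, dtype: int64
reset_index():
  course  grade_rank
0    Bio           3
1     CS           1
2   Econ           2
3   Hist           2
4   Math           1
5   Phys           2
take first 4 rows:
  course  grade_rank
0    Bio           3
1     CS           1
2   Econ           2
3   Hist           2
So sum() = 8.

8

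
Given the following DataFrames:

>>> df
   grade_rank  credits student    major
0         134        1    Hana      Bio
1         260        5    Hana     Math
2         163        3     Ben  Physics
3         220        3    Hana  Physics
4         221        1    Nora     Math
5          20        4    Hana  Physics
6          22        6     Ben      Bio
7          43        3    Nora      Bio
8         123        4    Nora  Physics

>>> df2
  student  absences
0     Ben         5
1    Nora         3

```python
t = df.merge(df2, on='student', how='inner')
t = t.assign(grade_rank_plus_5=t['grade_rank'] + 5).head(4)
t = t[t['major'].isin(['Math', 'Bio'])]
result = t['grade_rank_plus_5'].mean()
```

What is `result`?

merge on 'student' (how='inner') → 5 rows:
   grade_rank  credits student    major  absences
0         163        3     Ben  Physics         5
1         221        1    Nora     Math         3
2          22        6     Ben      Bio         5
3          43        3    Nora      Bio         3
4         123        4    Nora  Physics         3
add column grade_rank_plus_5 = t['grade_rank'] + 5:
   grade_rank  credits student    major  absences  grade_rank_plus_5
0         163        3     Ben  Physics         5                168
1         221        1    Nora     Math         3                226
2          22        6     Ben      Bio         5                 27
3          43        3    Nora      Bio         3                 48
4         123        4    Nora  Physics         3                128
take first 4 rows:
   grade_rank  credits student    major  absences  grade_rank_plus_5
0         163        3     Ben  Physics         5                168
1         221        1    Nora     Math         3                226
2          22        6     Ben      Bio         5                 27
3          43        3    Nora      Bio         3                 48
filter rows where major in ['Math', 'Bio']:
   grade_rank  credits student major  absences  grade_rank_plus_5
1         221        1    Nora  Math         3                226
2          22        6     Ben   Bio         5                 27
3          43        3    Nora   Bio         3                 48
Then the mean of column 'grade_rank_plus_5': 100.333333333

100.333333333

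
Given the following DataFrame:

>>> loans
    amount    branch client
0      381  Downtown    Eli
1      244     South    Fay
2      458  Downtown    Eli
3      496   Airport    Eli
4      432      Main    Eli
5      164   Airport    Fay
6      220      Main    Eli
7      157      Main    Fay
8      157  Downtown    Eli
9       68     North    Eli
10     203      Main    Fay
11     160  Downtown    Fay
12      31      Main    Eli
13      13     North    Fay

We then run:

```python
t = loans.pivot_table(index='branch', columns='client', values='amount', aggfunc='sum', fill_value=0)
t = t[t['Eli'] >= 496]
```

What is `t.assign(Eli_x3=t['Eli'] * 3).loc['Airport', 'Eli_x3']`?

1488

pivot: rows=branch, cols=client, sum(amount):
client    Eli  Fay
branch            
Airport   496  164
Downtown  996  160
Main      683  360
North      68   13
South       0  244
filter rows where Eli >= 496:
client    Eli  Fay
branch            
Airport   496  164
Downtown  996  160
Main      683  360
add column Eli_x3 = t['Eli'] * 3:
client    Eli  Fay  Eli_x3
branch                    
Airport   496  164    1488
Downtown  996  160    2988
Main      683  360    2049
value at row 'Airport', column 'Eli_x3' → 1488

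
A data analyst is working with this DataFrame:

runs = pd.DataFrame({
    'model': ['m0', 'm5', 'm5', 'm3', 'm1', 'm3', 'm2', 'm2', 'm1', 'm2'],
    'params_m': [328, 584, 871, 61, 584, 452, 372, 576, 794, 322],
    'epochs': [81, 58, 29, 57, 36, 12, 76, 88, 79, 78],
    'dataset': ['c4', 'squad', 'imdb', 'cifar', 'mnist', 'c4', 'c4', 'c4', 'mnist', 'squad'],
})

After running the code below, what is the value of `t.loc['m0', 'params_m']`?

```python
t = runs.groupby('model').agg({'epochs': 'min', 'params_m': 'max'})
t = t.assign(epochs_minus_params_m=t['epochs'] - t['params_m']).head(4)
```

328

group by model: min(epochs), max(params_m):
       epochs  params_m
model                  
m0         81       328
m1         36       794
m2         76       576
m3         12       452
m5         29       871
add column epochs_minus_params_m = t['epochs'] - t['params_m']:
       epochs  params_m  epochs_minus_params_m
model                                         
m0         81       328                   -247
m1         36       794                   -758
m2         76       576                   -500
m3         12       452                   -440
m5         29       871                   -842
take first 4 rows:
       epochs  params_m  epochs_minus_params_m
model                                         
m0         81       328                   -247
m1         36       794                   -758
m2         76       576                   -500
m3         12       452                   -440
Finally, value at row 'm0', column 'params_m' = 328.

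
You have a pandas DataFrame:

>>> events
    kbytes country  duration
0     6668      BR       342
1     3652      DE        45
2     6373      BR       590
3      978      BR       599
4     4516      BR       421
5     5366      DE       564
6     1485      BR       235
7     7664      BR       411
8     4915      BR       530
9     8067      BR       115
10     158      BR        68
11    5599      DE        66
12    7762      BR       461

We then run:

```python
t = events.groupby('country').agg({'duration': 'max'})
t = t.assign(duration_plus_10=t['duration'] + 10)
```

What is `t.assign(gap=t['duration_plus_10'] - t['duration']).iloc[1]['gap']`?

group by country, max of duration:
         duration
country          
BR            599
DE            564
add column duration_plus_10 = t['duration'] + 10:
         duration  duration_plus_10
country                            
BR            599               609
DE            564               574
add column gap = t['duration_plus_10'] - t['duration']:
         duration  duration_plus_10  gap
country                                 
BR            599               609   10
DE            564               574   10

10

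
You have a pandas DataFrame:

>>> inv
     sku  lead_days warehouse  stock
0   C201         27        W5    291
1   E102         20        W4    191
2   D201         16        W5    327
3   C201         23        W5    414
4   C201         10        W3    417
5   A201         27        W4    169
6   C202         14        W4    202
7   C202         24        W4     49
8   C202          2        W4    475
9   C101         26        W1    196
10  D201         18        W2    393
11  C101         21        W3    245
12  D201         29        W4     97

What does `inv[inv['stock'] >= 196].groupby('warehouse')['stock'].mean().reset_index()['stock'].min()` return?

196.0

filter rows where stock >= 196:
     sku  lead_days warehouse  stock
0   C201         27        W5    291
2   D201         16        W5    327
3   C201         23        W5    414
4   C201         10        W3    417
6   C202         14        W4    202
8   C202          2        W4    475
9   C101         26        W1    196
10  D201         18        W2    393
11  C101         21        W3    245
group by warehouse, mean of stock:
warehouse
W1    196.0
W2    393.0
W3    331.0
W4    338.5
W5    344.0
Name: stock, dtype: float64
reset_index():
  warehouse  stock
0        W1  196.0
1        W2  393.0
2        W3  331.0
3        W4  338.5
4        W5  344.0
Reading off the min of column 'stock', we get 196.0.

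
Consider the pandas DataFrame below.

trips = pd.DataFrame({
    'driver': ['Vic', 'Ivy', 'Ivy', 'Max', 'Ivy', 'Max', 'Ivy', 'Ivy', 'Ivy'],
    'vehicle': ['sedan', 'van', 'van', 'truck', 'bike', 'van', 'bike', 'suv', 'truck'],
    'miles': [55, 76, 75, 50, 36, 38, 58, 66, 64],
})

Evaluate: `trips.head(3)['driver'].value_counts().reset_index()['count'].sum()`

take first 3 rows:
  driver vehicle  miles
0    Vic   sedan     55
1    Ivy     van     76
2    Ivy     van     75
value_counts of driver:
driver
Ivy    2
Vic    1
Name: count, dtype: int64
reset_index():
  driver  count
0    Ivy      2
1    Vic      1
Reading off the sum of column 'count', we get 3.

3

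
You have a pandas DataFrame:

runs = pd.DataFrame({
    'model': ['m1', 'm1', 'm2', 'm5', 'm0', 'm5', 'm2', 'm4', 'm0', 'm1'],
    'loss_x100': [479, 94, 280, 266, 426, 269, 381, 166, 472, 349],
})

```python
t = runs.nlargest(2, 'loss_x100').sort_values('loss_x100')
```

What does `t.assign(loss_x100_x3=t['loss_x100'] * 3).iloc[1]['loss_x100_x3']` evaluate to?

1437

take 2 rows with largest loss_x100:
  model  loss_x100
0    m1        479
8    m0        472
sort by loss_x100:
  model  loss_x100
8    m0        472
0    m1        479
add column loss_x100_x3 = t['loss_x100'] * 3:
  model  loss_x100  loss_x100_x3
8    m0        472          1416
0    m1        479          1437
So iloc[1]['loss_x100_x3'] = 1437.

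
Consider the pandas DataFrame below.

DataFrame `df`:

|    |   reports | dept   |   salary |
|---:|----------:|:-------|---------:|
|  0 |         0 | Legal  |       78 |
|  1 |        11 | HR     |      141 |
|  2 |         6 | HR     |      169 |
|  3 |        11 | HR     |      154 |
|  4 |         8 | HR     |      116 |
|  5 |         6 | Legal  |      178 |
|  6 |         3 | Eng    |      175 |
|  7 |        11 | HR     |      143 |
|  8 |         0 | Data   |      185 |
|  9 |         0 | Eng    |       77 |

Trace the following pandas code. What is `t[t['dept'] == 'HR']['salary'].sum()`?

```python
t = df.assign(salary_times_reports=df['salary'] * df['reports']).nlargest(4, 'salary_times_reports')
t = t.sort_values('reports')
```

add column salary_times_reports = df['salary'] * df['reports']:
   reports   dept  salary  salary_times_reports
0        0  Legal      78                     0
1       11     HR     141                  1551
2        6     HR     169                  1014
3       11     HR     154                  1694
4        8     HR     116                   928
5        6  Legal     178                  1068
6        3    Eng     175                   525
7       11     HR     143                  1573
8        0   Data     185                     0
9        0    Eng      77                     0
take 4 rows with largest salary_times_reports:
   reports   dept  salary  salary_times_reports
3       11     HR     154                  1694
7       11     HR     143                  1573
1       11     HR     141                  1551
5        6  Legal     178                  1068
sort by reports:
   reports   dept  salary  salary_times_reports
5        6  Legal     178                  1068
3       11     HR     154                  1694
7       11     HR     143                  1573
1       11     HR     141                  1551
filter rows where dept == 'HR':
   reports dept  salary  salary_times_reports
3       11   HR     154                  1694
7       11   HR     143                  1573
1       11   HR     141                  1551
The sum of column 'salary' is 438.

438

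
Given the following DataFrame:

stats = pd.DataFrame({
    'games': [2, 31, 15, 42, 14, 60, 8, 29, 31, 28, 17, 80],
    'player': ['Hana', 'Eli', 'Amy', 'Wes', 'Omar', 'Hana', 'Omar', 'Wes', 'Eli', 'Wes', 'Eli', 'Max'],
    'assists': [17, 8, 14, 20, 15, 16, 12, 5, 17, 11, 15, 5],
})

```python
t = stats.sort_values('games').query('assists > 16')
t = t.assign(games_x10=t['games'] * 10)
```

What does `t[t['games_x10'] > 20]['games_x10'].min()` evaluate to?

sort by games:
    games player  assists
0       2   Hana       17
6       8   Omar       12
4      14   Omar       15
2      15    Amy       14
10     17    Eli       15
9      28    Wes       11
7      29    Wes        5
1      31    Eli        8
8      31    Eli       17
3      42    Wes       20
5      60   Hana       16
11     80    Max        5
filter rows where assists > 16:
   games player  assists
0      2   Hana       17
8     31    Eli       17
3     42    Wes       20
add column games_x10 = t['games'] * 10:
   games player  assists  games_x10
0      2   Hana       17         20
8     31    Eli       17        310
3     42    Wes       20        420
filter rows where games_x10 > 20:
   games player  assists  games_x10
8     31    Eli       17        310
3     42    Wes       20        420
So min() = 310.

310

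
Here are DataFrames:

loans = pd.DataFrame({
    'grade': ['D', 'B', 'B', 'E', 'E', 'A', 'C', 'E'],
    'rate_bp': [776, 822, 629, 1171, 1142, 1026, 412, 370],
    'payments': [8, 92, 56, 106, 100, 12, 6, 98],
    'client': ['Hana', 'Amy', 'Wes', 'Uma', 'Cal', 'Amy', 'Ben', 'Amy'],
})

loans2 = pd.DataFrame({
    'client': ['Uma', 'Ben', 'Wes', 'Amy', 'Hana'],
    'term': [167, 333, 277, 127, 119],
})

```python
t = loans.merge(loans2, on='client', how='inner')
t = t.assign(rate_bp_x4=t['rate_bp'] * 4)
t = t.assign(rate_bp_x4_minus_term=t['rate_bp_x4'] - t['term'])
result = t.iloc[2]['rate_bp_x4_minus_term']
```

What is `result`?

2239

merge on 'client' (how='inner') → 7 rows:
  grade  rate_bp  payments client  term
0     D      776         8   Hana   119
1     B      822        92    Amy   127
2     B      629        56    Wes   277
3     E     1171       106    Uma   167
4     A     1026        12    Amy   127
5     C      412         6    Ben   333
6     E      370        98    Amy   127
add column rate_bp_x4 = t['rate_bp'] * 4:
  grade  rate_bp  payments client  term  rate_bp_x4
0     D      776         8   Hana   119        3104
1     B      822        92    Amy   127        3288
2     B      629        56    Wes   277        2516
3     E     1171       106    Uma   167        4684
4     A     1026        12    Amy   127        4104
5     C      412         6    Ben   333        1648
6     E      370        98    Amy   127        1480
add column rate_bp_x4_minus_term = t['rate_bp_x4'] - t['term']:
  grade  rate_bp  payments client  term  rate_bp_x4  rate_bp_x4_minus_term
0     D      776         8   Hana   119        3104                   2985
1     B      822        92    Amy   127        3288                   3161
2     B      629        56    Wes   277        2516                   2239
3     E     1171       106    Uma   167        4684                   4517
4     A     1026        12    Amy   127        4104                   3977
5     C      412         6    Ben   333        1648                   1315
6     E      370        98    Amy   127        1480                   1353
Reading off the value at position 2, column 'rate_bp_x4_minus_term', we get 2239.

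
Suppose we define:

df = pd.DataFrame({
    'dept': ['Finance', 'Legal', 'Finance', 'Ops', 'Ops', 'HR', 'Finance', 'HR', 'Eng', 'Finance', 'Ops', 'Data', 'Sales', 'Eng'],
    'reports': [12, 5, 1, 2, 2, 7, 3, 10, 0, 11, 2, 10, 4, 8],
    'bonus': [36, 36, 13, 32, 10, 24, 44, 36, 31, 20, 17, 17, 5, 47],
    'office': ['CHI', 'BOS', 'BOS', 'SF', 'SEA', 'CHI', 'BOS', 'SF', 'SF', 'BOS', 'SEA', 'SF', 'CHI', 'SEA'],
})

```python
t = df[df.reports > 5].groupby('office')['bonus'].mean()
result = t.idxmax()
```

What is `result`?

filter rows where reports > 5:
       dept  reports  bonus office
0   Finance       12     36    CHI
5        HR        7     24    CHI
7        HR       10     36     SF
9   Finance       11     20    BOS
11     Data       10     17     SF
13      Eng        8     47    SEA
group by office, mean of bonus:
office
BOS    20.0
CHI    30.0
SEA    47.0
SF     26.5
Name: bonus, dtype: float64
So idxmax() = SEA.

SEA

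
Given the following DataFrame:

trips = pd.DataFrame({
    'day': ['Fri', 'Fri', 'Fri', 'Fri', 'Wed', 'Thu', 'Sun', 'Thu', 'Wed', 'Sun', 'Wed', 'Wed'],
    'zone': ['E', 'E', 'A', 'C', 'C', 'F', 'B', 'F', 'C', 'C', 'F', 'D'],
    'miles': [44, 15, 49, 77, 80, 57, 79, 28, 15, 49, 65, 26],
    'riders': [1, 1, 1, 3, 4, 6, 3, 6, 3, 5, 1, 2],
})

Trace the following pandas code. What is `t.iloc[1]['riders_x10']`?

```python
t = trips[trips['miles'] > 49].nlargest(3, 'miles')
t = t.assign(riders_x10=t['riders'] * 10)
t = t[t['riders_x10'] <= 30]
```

30

filter rows where miles > 49:
    day zone  miles  riders
3   Fri    C     77       3
4   Wed    C     80       4
5   Thu    F     57       6
6   Sun    B     79       3
10  Wed    F     65       1
take 3 rows with largest miles:
   day zone  miles  riders
4  Wed    C     80       4
6  Sun    B     79       3
3  Fri    C     77       3
add column riders_x10 = t['riders'] * 10:
   day zone  miles  riders  riders_x10
4  Wed    C     80       4          40
6  Sun    B     79       3          30
3  Fri    C     77       3          30
filter rows where riders_x10 <= 30:
   day zone  miles  riders  riders_x10
6  Sun    B     79       3          30
3  Fri    C     77       3          30
Finally, value at position 1, column 'riders_x10' = 30.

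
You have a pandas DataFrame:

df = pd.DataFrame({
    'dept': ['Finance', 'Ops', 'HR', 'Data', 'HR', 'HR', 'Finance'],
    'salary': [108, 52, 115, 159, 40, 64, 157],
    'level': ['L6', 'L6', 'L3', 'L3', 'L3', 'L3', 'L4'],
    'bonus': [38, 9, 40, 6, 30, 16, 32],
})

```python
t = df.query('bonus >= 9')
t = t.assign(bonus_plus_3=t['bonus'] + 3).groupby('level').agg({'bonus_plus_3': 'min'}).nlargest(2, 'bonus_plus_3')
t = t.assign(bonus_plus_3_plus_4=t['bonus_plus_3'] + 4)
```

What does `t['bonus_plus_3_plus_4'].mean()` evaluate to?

filter rows where bonus >= 9:
      dept  salary level  bonus
0  Finance     108    L6     38
1      Ops      52    L6      9
2       HR     115    L3     40
4       HR      40    L3     30
5       HR      64    L3     16
6  Finance     157    L4     32
add column bonus_plus_3 = t['bonus'] + 3:
      dept  salary level  bonus  bonus_plus_3
0  Finance     108    L6     38            41
1      Ops      52    L6      9            12
2       HR     115    L3     40            43
4       HR      40    L3     30            33
5       HR      64    L3     16            19
6  Finance     157    L4     32            35
group by level, min of bonus_plus_3:
       bonus_plus_3
level              
L3               19
L4               35
L6               12
take 2 rows with largest bonus_plus_3:
       bonus_plus_3
level              
L4               35
L3               19
add column bonus_plus_3_plus_4 = t['bonus_plus_3'] + 4:
       bonus_plus_3  bonus_plus_3_plus_4
level                                   
L4               35                   39
L3               19                   23

31.0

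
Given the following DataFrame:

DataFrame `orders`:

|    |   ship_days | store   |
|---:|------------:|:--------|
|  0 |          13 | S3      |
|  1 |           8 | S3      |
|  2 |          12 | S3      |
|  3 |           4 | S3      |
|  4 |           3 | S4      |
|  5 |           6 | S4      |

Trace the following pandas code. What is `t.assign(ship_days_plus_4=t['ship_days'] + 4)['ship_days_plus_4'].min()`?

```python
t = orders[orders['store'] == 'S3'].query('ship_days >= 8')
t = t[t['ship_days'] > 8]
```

16

filter rows where store == 'S3':
   ship_days store
0         13    S3
1          8    S3
2         12    S3
3          4    S3
filter rows where ship_days >= 8:
   ship_days store
0         13    S3
1          8    S3
2         12    S3
filter rows where ship_days > 8:
   ship_days store
0         13    S3
2         12    S3
add column ship_days_plus_4 = t['ship_days'] + 4:
   ship_days store  ship_days_plus_4
0         13    S3                17
2         12    S3                16
Finally, min of column 'ship_days_plus_4' = 16.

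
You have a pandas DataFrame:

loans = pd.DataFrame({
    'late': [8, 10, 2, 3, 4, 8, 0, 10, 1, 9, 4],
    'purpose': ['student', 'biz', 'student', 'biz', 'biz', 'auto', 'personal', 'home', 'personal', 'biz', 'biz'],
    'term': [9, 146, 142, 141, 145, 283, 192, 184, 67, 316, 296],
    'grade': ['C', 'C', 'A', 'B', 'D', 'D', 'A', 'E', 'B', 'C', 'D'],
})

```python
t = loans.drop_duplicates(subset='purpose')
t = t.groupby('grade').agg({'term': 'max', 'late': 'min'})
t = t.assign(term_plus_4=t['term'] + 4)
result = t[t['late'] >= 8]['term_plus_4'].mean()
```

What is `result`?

208.333333333

drop duplicate purpose (keep=first):
   late   purpose  term grade
0     8   student     9     C
1    10       biz   146     C
5     8      auto   283     D
6     0  personal   192     A
7    10      home   184     E
group by grade: max(term), min(late):
       term  late
grade            
A       192     0
C       146     8
D       283     8
E       184    10
add column term_plus_4 = t['term'] + 4:
       term  late  term_plus_4
grade                         
A       192     0          196
C       146     8          150
D       283     8          287
E       184    10          188
filter rows where late >= 8:
       term  late  term_plus_4
grade                         
C       146     8          150
D       283     8          287
E       184    10          188
Hence 208.333333333.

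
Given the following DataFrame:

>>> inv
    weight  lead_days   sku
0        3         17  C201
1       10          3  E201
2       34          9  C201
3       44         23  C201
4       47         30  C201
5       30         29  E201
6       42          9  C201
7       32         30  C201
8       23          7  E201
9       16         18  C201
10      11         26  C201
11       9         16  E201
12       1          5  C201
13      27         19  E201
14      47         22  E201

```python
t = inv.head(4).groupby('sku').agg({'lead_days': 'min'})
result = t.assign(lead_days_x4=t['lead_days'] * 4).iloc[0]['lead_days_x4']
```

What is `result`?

take first 4 rows:
   weight  lead_days   sku
0       3         17  C201
1      10          3  E201
2      34          9  C201
3      44         23  C201
group by sku, min of lead_days:
      lead_days
sku            
C201          9
E201          3
add column lead_days_x4 = t['lead_days'] * 4:
      lead_days  lead_days_x4
sku                          
C201          9            36
E201          3            12
Reading off the value at position 0, column 'lead_days_x4', we get 36.

36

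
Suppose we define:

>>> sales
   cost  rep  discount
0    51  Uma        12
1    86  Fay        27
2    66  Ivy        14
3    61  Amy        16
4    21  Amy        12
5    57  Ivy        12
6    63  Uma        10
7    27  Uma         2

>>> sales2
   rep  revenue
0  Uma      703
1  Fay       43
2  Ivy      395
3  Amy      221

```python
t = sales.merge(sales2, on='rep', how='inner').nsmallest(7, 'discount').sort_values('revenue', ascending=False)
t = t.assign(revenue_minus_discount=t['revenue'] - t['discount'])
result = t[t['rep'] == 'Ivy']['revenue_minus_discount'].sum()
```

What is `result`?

merge on 'rep' (how='inner') → 8 rows:
   cost  rep  discount  revenue
0    51  Uma        12      703
1    86  Fay        27       43
2    66  Ivy        14      395
3    61  Amy        16      221
4    21  Amy        12      221
5    57  Ivy        12      395
6    63  Uma        10      703
7    27  Uma         2      703
take 7 rows with smallest discount:
   cost  rep  discount  revenue
7    27  Uma         2      703
6    63  Uma        10      703
0    51  Uma        12      703
4    21  Amy        12      221
5    57  Ivy        12      395
2    66  Ivy        14      395
3    61  Amy        16      221
sort by revenue descending:
   cost  rep  discount  revenue
7    27  Uma         2      703
6    63  Uma        10      703
0    51  Uma        12      703
5    57  Ivy        12      395
2    66  Ivy        14      395
4    21  Amy        12      221
3    61  Amy        16      221
add column revenue_minus_discount = t['revenue'] - t['discount']:
   cost  rep  discount  revenue  revenue_minus_discount
7    27  Uma         2      703                     701
6    63  Uma        10      703                     693
0    51  Uma        12      703                     691
5    57  Ivy        12      395                     383
2    66  Ivy        14      395                     381
4    21  Amy        12      221                     209
3    61  Amy        16      221                     205
filter rows where rep == 'Ivy':
   cost  rep  discount  revenue  revenue_minus_discount
5    57  Ivy        12      395                     383
2    66  Ivy        14      395                     381
sum of column 'revenue_minus_discount' → 764

764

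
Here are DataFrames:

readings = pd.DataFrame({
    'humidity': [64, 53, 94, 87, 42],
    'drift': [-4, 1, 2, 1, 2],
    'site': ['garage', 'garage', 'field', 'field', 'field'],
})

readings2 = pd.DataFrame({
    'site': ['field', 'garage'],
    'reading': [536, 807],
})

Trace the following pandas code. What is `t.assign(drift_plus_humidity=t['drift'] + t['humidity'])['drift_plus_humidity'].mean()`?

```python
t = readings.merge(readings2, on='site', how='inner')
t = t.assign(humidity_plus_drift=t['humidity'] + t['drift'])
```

merge on 'site' (how='inner') → 5 rows:
   humidity  drift    site  reading
0        64     -4  garage      807
1        53      1  garage      807
2        94      2   field      536
3        87      1   field      536
4        42      2   field      536
add column humidity_plus_drift = t['humidity'] + t['drift']:
   humidity  drift    site  reading  humidity_plus_drift
0        64     -4  garage      807                   60
1        53      1  garage      807                   54
2        94      2   field      536                   96
3        87      1   field      536                   88
4        42      2   field      536                   44
add column drift_plus_humidity = t['drift'] + t['humidity']:
   humidity  drift    site  reading  humidity_plus_drift  drift_plus_humidity
0        64     -4  garage      807                   60                   60
1        53      1  garage      807                   54                   54
2        94      2   field      536                   96                   96
3        87      1   field      536                   88                   88
4        42      2   field      536                   44                   44
Taking the mean of column 'drift_plus_humidity' gives 68.4.

68.4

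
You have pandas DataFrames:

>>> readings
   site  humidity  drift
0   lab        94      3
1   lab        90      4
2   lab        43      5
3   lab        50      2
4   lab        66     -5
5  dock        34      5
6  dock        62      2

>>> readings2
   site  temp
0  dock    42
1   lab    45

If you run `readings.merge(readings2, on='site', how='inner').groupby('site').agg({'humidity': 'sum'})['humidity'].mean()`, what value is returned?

219.5

merge on 'site' (how='inner') → 7 rows:
   site  humidity  drift  temp
0   lab        94      3    45
1   lab        90      4    45
2   lab        43      5    45
3   lab        50      2    45
4   lab        66     -5    45
5  dock        34      5    42
6  dock        62      2    42
group by site, sum of humidity:
      humidity
site          
dock        96
lab        343
Taking the mean of column 'humidity' gives 219.5.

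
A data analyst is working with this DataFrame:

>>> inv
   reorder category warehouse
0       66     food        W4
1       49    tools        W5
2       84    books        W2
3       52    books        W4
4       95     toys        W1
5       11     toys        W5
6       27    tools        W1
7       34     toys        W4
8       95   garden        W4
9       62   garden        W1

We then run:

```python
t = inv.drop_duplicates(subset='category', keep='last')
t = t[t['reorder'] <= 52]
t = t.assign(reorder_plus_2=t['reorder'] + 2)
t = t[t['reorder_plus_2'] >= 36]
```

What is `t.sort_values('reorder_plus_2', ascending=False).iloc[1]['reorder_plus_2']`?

drop duplicate category (keep=last):
   reorder category warehouse
0       66     food        W4
3       52    books        W4
6       27    tools        W1
7       34     toys        W4
9       62   garden        W1
filter rows where reorder <= 52:
   reorder category warehouse
3       52    books        W4
6       27    tools        W1
7       34     toys        W4
add column reorder_plus_2 = t['reorder'] + 2:
   reorder category warehouse  reorder_plus_2
3       52    books        W4              54
6       27    tools        W1              29
7       34     toys        W4              36
filter rows where reorder_plus_2 >= 36:
   reorder category warehouse  reorder_plus_2
3       52    books        W4              54
7       34     toys        W4              36
sort by reorder_plus_2 descending:
   reorder category warehouse  reorder_plus_2
3       52    books        W4              54
7       34     toys        W4              36
Then the value at position 1, column 'reorder_plus_2': 36

36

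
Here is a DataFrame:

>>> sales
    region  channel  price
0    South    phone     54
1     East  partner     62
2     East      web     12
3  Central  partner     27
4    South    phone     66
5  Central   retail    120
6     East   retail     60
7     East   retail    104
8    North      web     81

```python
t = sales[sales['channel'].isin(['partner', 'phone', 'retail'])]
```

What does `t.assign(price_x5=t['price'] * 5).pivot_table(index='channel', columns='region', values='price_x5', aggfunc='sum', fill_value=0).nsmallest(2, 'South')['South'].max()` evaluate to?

0

filter rows where channel in ['partner', 'phone', 'retail']:
    region  channel  price
0    South    phone     54
1     East  partner     62
3  Central  partner     27
4    South    phone     66
5  Central   retail    120
6     East   retail     60
7     East   retail    104
add column price_x5 = t['price'] * 5:
    region  channel  price  price_x5
0    South    phone     54       270
1     East  partner     62       310
3  Central  partner     27       135
4    South    phone     66       330
5  Central   retail    120       600
6     East   retail     60       300
7     East   retail    104       520
pivot: rows=channel, cols=region, sum(price_x5):
region   Central  East  South
channel                      
partner      135   310      0
phone          0     0    600
retail       600   820      0
take 2 rows with smallest South:
region   Central  East  South
channel                      
partner      135   310      0
retail       600   820      0
The max of column 'South' is 0.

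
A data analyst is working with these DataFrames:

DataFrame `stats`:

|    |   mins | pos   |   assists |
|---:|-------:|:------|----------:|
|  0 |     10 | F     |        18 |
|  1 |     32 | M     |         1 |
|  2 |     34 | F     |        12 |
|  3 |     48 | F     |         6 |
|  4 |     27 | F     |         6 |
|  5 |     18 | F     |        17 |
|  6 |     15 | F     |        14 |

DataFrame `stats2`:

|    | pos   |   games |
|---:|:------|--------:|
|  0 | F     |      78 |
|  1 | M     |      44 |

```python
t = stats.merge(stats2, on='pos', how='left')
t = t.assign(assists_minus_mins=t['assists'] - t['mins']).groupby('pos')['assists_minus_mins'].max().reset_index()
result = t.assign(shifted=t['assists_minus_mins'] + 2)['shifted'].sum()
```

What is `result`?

merge on 'pos' (how='left') → 7 rows:
   mins pos  assists  games
0    10   F       18     78
1    32   M        1     44
2    34   F       12     78
3    48   F        6     78
4    27   F        6     78
5    18   F       17     78
6    15   F       14     78
add column assists_minus_mins = t['assists'] - t['mins']:
   mins pos  assists  games  assists_minus_mins
0    10   F       18     78                   8
1    32   M        1     44                 -31
2    34   F       12     78                 -22
3    48   F        6     78                 -42
4    27   F        6     78                 -21
5    18   F       17     78                  -1
6    15   F       14     78                  -1
group by pos, max of assists_minus_mins:
pos
F     8
M   -31
Name: assists_minus_mins, dtype: int64
reset_index():
  pos  assists_minus_mins
0   F                   8
1   M                 -31
add column shifted = t['assists_minus_mins'] + 2:
  pos  assists_minus_mins  shifted
0   F                   8       10
1   M                 -31      -29
Then the sum of column 'shifted': -19

-19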